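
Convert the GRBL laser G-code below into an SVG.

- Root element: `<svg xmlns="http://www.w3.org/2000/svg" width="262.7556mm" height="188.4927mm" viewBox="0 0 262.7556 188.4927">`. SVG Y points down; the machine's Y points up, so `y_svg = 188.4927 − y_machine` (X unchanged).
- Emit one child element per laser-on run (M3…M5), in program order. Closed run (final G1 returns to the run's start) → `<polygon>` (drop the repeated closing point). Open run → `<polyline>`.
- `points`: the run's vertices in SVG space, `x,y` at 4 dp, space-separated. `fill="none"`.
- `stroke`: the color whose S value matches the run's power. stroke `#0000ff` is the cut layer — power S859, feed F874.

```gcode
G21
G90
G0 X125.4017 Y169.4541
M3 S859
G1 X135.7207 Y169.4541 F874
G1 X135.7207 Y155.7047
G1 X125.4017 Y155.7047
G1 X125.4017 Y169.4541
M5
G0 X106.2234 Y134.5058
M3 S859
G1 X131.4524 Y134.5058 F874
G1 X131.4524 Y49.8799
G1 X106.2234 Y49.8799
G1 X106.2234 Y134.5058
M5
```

Each laser-on run becomes one SVG element. Flip Y back into SVG space with y_svg = 188.4927 − y_machine. Every run uses S859, so all elements get stroke `#0000ff` (cut).

Run 1: The run returns to its start, so emit a `<polygon>` with points (Y-flipped): 125.4017,19.0386 135.7207,19.0386 135.7207,32.7880 125.4017,32.7880.

Run 2: The run returns to its start, so emit a `<polygon>` with points (Y-flipped): 106.2234,53.9869 131.4524,53.9869 131.4524,138.6128 106.2234,138.6128.

<svg xmlns="http://www.w3.org/2000/svg" width="262.7556mm" height="188.4927mm" viewBox="0 0 262.7556 188.4927">
  <polygon points="125.4017,19.0386 135.7207,19.0386 135.7207,32.7880 125.4017,32.7880" fill="none" stroke="#0000ff"/>
  <polygon points="106.2234,53.9869 131.4524,53.9869 131.4524,138.6128 106.2234,138.6128" fill="none" stroke="#0000ff"/>
</svg>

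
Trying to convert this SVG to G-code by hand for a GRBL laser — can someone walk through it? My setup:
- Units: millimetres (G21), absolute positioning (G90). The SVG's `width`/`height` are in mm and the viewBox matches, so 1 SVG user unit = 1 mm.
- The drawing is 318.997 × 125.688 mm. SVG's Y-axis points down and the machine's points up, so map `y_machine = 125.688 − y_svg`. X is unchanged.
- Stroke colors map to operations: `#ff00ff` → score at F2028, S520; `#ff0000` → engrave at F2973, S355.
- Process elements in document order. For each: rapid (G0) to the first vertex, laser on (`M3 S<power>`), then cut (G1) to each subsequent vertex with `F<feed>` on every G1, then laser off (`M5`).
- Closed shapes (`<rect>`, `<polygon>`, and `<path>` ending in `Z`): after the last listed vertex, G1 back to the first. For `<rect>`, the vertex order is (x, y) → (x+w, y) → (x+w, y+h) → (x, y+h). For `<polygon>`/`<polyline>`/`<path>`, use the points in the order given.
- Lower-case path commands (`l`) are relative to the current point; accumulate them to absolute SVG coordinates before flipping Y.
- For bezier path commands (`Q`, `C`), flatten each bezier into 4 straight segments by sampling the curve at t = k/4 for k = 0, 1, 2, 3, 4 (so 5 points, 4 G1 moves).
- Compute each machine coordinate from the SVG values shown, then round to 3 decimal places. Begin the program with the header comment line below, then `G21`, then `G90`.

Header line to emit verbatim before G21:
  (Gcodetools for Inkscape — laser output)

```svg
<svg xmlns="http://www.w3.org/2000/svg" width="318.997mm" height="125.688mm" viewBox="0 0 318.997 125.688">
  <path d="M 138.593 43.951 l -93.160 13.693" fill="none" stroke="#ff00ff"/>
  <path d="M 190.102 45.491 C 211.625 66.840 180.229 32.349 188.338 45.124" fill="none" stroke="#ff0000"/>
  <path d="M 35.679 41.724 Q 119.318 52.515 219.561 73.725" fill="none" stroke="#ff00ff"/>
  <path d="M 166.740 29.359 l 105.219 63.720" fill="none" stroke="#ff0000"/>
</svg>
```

Since the viewBox matches the mm dimensions, user units are millimetres directly. The only transform is the Y-flip y_m = 125.688 − y_svg.

Shape 1 is a line segment drawn with `<path>`. Its stroke #ff00ff means score at S520, F2028. After flipping Y the toolpath is (138.593,81.737) → (45.433,68.044).

Shape 2 is a cubic bezier drawn with `<path>`. Its stroke #ff0000 means engrave at S355, F2973. After flipping Y the toolpath is (190.102,80.197) → (197.766,73.044) → (194.250,77.165) → (188.219,82.894) → (188.338,80.564).

Shape 3 is a quadratic bezier drawn with `<path>`. Its stroke #ff00ff means score at S520, F2028. After flipping Y the toolpath is (35.679,83.964) → (78.536,77.917) → (123.469,70.568) → (170.477,61.917) → (219.561,51.963).

Shape 4 is a line segment drawn with `<path>`. Its stroke #ff0000 means engrave at S355, F2973. After flipping Y the toolpath is (166.740,96.329) → (271.959,32.609).

(Gcodetools for Inkscape — laser output)
G21
G90
G0 X138.593 Y81.737
M3 S520
G1 X45.433 Y68.044 F2028
M5
G0 X190.102 Y80.197
M3 S355
G1 X197.766 Y73.044 F2973
G1 X194.250 Y77.165 F2973
G1 X188.219 Y82.894 F2973
G1 X188.338 Y80.564 F2973
M5
G0 X35.679 Y83.964
M3 S520
G1 X78.536 Y77.917 F2028
G1 X123.469 Y70.568 F2028
G1 X170.477 Y61.917 F2028
G1 X219.561 Y51.963 F2028
M5
G0 X166.740 Y96.329
M3 S355
G1 X271.959 Y32.609 F2973
M5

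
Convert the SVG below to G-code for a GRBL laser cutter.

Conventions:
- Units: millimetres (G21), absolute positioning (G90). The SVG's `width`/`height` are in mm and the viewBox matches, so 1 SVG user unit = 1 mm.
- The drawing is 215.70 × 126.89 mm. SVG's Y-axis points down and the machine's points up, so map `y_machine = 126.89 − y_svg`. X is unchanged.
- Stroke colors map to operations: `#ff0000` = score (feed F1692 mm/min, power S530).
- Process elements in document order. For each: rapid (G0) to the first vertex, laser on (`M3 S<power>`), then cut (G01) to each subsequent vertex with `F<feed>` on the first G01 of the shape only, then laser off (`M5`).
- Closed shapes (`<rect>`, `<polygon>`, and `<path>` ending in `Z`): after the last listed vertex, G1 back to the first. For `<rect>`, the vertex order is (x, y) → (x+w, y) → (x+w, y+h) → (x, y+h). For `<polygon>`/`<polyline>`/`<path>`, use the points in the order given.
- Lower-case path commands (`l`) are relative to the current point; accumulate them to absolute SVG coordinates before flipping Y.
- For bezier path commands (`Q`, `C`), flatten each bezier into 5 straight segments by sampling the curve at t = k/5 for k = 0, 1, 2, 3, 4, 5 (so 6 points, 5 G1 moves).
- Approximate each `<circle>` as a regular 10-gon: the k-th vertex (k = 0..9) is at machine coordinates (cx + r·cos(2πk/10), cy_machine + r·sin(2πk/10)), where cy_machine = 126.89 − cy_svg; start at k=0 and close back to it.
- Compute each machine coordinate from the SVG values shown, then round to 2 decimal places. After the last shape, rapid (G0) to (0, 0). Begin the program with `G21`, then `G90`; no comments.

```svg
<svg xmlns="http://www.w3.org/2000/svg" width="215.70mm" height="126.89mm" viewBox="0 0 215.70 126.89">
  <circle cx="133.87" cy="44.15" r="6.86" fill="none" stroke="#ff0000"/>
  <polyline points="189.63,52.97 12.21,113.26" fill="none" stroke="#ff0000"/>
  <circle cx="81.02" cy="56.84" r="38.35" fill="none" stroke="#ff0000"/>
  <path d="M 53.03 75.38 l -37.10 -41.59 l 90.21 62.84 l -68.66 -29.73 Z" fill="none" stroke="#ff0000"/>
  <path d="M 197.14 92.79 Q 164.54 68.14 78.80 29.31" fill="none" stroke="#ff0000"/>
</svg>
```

1 u = 1 mm; y_m = 126.89 − y.

[1] `<circle>` circle, #ff0000→score S530 F1692: (140.73,82.74) → (139.42,86.77) → (135.99,89.26) → (131.75,89.26) → (128.32,86.77) → (127.01,82.74) → (128.32,78.71) → (131.75,76.22) → (135.99,76.22) → (139.42,78.71) → (140.73,82.74) (closed)

[2] `<polyline>` line segment, #ff0000→score S530 F1692: (189.63,73.92) → (12.21,13.63)

[3] `<circle>` circle, #ff0000→score S530 F1692: (119.37,70.05) → (112.05,92.59) → (92.87,106.52) → (69.17,106.52) → (49.99,92.59) → (42.67,70.05) → (49.99,47.51) → (69.17,33.58) → (92.87,33.58) → (112.05,47.51) → (119.37,70.05) (closed)

[4] `<path>` closed polygon, #ff0000→score S530 F1692: (53.03,51.51) → (15.93,93.10) → (106.14,30.26) → (37.48,59.99) → (53.03,51.51) (closed)

[5] `<path>` quadratic bezier, #ff0000→score S530 F1692: (197.14,34.10) → (181.97,44.53) → (162.56,56.09) → (138.89,68.78) → (110.97,82.62) → (78.80,97.58)

G21
G90
G0 X140.73 Y82.74
M3 S530
G01 X139.42 Y86.77 F1692
G01 X135.99 Y89.26
G01 X131.75 Y89.26
G01 X128.32 Y86.77
G01 X127.01 Y82.74
G01 X128.32 Y78.71
G01 X131.75 Y76.22
G01 X135.99 Y76.22
G01 X139.42 Y78.71
G01 X140.73 Y82.74
M5
G0 X189.63 Y73.92
M3 S530
G01 X12.21 Y13.63 F1692
M5
G0 X119.37 Y70.05
M3 S530
G01 X112.05 Y92.59 F1692
G01 X92.87 Y106.52
G01 X69.17 Y106.52
G01 X49.99 Y92.59
G01 X42.67 Y70.05
G01 X49.99 Y47.51
G01 X69.17 Y33.58
G01 X92.87 Y33.58
G01 X112.05 Y47.51
G01 X119.37 Y70.05
M5
G0 X53.03 Y51.51
M3 S530
G01 X15.93 Y93.10 F1692
G01 X106.14 Y30.26
G01 X37.48 Y59.99
G01 X53.03 Y51.51
M5
G0 X197.14 Y34.10
M3 S530
G01 X181.97 Y44.53 F1692
G01 X162.56 Y56.09
G01 X138.89 Y68.78
G01 X110.97 Y82.62
G01 X78.80 Y97.58
M5
G0 X0.00 Y0.00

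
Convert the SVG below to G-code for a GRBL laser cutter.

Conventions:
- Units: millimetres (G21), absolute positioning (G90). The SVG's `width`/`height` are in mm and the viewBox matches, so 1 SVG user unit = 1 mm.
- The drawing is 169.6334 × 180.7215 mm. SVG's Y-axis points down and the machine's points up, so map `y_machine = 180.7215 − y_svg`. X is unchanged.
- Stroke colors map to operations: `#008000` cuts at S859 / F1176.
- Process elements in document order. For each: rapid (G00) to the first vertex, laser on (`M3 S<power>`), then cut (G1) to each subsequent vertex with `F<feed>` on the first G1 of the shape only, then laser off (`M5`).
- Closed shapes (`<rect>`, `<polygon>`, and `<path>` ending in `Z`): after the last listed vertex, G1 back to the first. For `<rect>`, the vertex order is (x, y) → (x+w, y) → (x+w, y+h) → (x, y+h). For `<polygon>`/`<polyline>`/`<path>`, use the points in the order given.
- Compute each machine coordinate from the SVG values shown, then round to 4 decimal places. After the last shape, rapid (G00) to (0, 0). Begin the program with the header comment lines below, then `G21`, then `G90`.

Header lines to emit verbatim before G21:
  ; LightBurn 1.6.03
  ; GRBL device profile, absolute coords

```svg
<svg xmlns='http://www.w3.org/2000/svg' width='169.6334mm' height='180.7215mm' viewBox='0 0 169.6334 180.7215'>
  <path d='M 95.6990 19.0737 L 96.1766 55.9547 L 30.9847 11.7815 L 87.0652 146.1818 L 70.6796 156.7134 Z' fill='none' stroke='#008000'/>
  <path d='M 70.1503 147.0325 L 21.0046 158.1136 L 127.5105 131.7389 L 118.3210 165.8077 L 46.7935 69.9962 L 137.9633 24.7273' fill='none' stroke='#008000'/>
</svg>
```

; LightBurn 1.6.03
; GRBL device profile, absolute coords
G21
G90
G00 X95.6990 Y161.6478
M3 S859
G1 X96.1766 Y124.7668 F1176
G1 X30.9847 Y168.9400
G1 X87.0652 Y34.5397
G1 X70.6796 Y24.0081
G1 X95.6990 Y161.6478
M5
G00 X70.1503 Y33.6890
M3 S859
G1 X21.0046 Y22.6079 F1176
G1 X127.5105 Y48.9826
G1 X118.3210 Y14.9138
G1 X46.7935 Y110.7253
G1 X137.9633 Y155.9942
M5
G00 X0.0000 Y0.0000

Since the viewBox matches the mm dimensions, user units are millimetres directly. The only transform is the Y-flip y_m = 180.7215 − y_svg.

Shape 1 is a closed polygon drawn with `<path>`. Its stroke #008000 means cut at S859, F1176. After flipping Y the toolpath is (95.6990,161.6478) → (96.1766,124.7668) → (30.9847,168.9400) → (87.0652,34.5397) → (70.6796,24.0081) → (95.6990,161.6478), returning to the start.

Shape 2 is a open polyline drawn with `<path>`. Its stroke #008000 means cut at S859, F1176. After flipping Y the toolpath is (70.1503,33.6890) → (21.0046,22.6079) → (127.5105,48.9826) → (118.3210,14.9138) → (46.7935,110.7253) → (137.9633,155.9942).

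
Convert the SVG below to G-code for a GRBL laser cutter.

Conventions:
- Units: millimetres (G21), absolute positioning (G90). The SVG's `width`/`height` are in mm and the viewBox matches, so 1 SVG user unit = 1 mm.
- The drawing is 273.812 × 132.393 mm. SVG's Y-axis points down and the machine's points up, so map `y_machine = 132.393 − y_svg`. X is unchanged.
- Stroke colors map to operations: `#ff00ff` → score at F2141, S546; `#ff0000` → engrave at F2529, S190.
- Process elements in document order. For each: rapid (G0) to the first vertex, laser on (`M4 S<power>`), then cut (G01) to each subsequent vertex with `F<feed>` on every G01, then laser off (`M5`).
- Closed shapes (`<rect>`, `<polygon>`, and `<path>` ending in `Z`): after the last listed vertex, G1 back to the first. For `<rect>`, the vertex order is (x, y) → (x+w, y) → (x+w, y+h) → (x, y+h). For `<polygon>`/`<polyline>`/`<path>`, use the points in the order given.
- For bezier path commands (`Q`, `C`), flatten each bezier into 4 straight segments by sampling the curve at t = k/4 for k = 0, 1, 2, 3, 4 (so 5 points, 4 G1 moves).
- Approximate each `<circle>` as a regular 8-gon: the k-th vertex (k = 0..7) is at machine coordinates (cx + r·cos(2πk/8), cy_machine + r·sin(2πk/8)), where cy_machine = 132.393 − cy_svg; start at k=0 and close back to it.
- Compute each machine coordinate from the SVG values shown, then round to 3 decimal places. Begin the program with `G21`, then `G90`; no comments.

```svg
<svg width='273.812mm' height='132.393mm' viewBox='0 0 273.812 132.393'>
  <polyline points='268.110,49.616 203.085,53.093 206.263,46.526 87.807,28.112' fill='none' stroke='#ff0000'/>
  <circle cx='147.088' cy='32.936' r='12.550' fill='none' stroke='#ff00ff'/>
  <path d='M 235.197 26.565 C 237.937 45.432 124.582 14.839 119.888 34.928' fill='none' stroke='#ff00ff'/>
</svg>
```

G21
G90
G0 X268.110 Y82.777
M4 S190
G01 X203.085 Y79.300 F2529
G01 X206.263 Y85.867 F2529
G01 X87.807 Y104.281 F2529
M5
G0 X159.638 Y99.457
M4 S546
G01 X155.962 Y108.331 F2141
G01 X147.088 Y112.007 F2141
G01 X138.214 Y108.331 F2141
G01 X134.538 Y99.457 F2141
G01 X138.214 Y90.583 F2141
G01 X147.088 Y86.907 F2141
G01 X155.962 Y90.583 F2141
G01 X159.638 Y99.457 F2141
M5
G0 X235.197 Y105.828
M4 S546
G01 X218.996 Y99.387 F2141
G01 X180.330 Y102.105 F2141
G01 X140.271 Y104.594 F2141
G01 X119.888 Y97.465 F2141
M5

viewBox `0 0 273.812 132.393` with mm width/height → 1 unit = 1 mm. Flip: y_m = 132.393 − y_svg.

**Shape 1** — `<polyline>` open polyline, stroke `#ff0000` → engrave (S190, F2529). Machine vertices: (268.110,82.777) → (203.085,79.300) → (206.263,85.867) → (87.807,104.281). Open path.

**Shape 2** — `<circle>` circle, stroke `#ff00ff` → score (S546, F2141). Machine vertices: (159.638,99.457) → (155.962,108.331) → (147.088,112.007) → (138.214,108.331) → (134.538,99.457) → (138.214,90.583) → (147.088,86.907) → (155.962,90.583) → (159.638,99.457). Closed: final G1 returns to the first vertex.

**Shape 3** — `<path>` cubic bezier, stroke `#ff00ff` → score (S546, F2141). Control points (SVG): P0=(235.197,26.565), P1=(237.937,45.432), P2=(124.582,14.839), P3=(119.888,34.928); sampled at t=k/4. Machine vertices: (235.197,105.828) → (218.996,99.387) → (180.330,102.105) → (140.271,104.594) → (119.888,97.465). Open path.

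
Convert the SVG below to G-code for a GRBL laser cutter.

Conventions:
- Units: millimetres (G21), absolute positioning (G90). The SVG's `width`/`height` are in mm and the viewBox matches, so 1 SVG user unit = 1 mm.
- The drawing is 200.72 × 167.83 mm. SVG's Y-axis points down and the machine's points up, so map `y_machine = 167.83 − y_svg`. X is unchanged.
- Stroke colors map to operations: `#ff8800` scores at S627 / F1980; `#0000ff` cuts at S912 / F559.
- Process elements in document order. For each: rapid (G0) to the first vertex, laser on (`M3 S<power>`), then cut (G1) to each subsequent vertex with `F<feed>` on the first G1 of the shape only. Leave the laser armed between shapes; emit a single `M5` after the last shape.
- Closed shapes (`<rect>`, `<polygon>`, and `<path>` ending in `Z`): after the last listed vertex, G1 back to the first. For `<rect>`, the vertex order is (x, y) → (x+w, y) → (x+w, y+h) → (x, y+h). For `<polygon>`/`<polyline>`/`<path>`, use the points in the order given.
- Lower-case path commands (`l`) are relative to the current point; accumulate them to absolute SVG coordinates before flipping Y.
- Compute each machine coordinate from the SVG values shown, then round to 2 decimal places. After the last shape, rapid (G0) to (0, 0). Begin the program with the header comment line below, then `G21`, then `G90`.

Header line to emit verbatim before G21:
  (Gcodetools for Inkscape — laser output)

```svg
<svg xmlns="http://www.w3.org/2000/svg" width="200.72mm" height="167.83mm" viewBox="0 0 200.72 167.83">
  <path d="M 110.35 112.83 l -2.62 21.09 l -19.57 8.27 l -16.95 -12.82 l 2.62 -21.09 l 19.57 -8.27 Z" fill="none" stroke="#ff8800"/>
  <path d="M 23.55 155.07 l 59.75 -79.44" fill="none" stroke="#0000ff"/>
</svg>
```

viewBox `0 0 200.72 167.83` with mm width/height → 1 unit = 1 mm. Flip: y_m = 167.83 − y_svg.

**Shape 1** — `<path>` regular polygon, stroke `#ff8800` → score (S627, F1980). Machine vertices: (110.35,55.00) → (107.73,33.91) → (88.16,25.64) → (71.21,38.46) → (73.83,59.55) → (93.40,67.82) → (110.35,55.00). Closed: final G1 returns to the first vertex.

**Shape 2** — `<path>` line segment, stroke `#0000ff` → cut (S912, F559). Machine vertices: (23.55,12.76) → (83.30,92.20). Open path.

(Gcodetools for Inkscape — laser output)
G21
G90
G0 X110.35 Y55.00
M3 S627
G1 X107.73 Y33.91 F1980
G1 X88.16 Y25.64
G1 X71.21 Y38.46
G1 X73.83 Y59.55
G1 X93.40 Y67.82
G1 X110.35 Y55.00
G0 X23.55 Y12.76
M3 S912
G1 X83.30 Y92.20 F559
M5
G0 X0.00 Y0.00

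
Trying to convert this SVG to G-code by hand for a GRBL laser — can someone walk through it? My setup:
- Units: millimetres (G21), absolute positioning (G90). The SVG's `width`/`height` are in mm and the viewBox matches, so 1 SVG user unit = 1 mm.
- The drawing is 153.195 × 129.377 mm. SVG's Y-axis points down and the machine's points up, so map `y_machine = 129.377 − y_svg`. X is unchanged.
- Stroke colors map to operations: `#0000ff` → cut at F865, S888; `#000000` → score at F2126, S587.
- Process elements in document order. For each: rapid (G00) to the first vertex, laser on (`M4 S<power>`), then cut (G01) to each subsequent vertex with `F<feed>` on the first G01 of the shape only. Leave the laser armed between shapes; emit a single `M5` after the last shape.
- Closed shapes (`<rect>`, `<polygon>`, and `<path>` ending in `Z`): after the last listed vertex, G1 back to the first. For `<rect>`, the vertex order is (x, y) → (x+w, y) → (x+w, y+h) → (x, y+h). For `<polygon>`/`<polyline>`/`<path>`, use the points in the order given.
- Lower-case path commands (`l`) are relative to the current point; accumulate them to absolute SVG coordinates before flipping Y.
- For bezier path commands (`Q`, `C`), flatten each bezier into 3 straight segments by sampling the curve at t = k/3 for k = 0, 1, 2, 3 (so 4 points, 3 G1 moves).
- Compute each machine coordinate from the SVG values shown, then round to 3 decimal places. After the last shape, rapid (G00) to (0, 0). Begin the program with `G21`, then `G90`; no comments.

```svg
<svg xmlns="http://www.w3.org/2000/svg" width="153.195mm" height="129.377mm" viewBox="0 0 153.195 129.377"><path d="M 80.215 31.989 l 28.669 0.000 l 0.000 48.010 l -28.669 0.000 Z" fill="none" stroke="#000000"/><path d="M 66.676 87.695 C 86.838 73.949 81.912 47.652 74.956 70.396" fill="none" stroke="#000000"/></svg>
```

viewBox `0 0 153.195 129.377` with mm width/height → 1 unit = 1 mm. Flip: y_m = 129.377 − y_svg.

**Shape 1** — `<path>` rectangle, stroke `#000000` → score (S587, F2126). Machine vertices: (80.215,97.388) → (108.884,97.388) → (108.884,49.378) → (80.215,49.378) → (80.215,97.388). Closed: final G1 returns to the first vertex.

**Shape 2** — `<path>` cubic bezier, stroke `#000000` → score (S587, F2126). Control points (SVG): P0=(66.676,87.695), P1=(86.838,73.949), P2=(81.912,47.652), P3=(74.956,70.396); sampled at t=k/3. Machine vertices: (66.676,41.682) → (79.329,57.330) → (80.381,67.659) → (74.956,58.981). Open path.

G21
G90
G00 X80.215 Y97.388
M4 S587
G01 X108.884 Y97.388 F2126
G01 X108.884 Y49.378
G01 X80.215 Y49.378
G01 X80.215 Y97.388
G00 X66.676 Y41.682
M4 S587
G01 X79.329 Y57.330 F2126
G01 X80.381 Y67.659
G01 X74.956 Y58.981
M5
G00 X0.000 Y0.000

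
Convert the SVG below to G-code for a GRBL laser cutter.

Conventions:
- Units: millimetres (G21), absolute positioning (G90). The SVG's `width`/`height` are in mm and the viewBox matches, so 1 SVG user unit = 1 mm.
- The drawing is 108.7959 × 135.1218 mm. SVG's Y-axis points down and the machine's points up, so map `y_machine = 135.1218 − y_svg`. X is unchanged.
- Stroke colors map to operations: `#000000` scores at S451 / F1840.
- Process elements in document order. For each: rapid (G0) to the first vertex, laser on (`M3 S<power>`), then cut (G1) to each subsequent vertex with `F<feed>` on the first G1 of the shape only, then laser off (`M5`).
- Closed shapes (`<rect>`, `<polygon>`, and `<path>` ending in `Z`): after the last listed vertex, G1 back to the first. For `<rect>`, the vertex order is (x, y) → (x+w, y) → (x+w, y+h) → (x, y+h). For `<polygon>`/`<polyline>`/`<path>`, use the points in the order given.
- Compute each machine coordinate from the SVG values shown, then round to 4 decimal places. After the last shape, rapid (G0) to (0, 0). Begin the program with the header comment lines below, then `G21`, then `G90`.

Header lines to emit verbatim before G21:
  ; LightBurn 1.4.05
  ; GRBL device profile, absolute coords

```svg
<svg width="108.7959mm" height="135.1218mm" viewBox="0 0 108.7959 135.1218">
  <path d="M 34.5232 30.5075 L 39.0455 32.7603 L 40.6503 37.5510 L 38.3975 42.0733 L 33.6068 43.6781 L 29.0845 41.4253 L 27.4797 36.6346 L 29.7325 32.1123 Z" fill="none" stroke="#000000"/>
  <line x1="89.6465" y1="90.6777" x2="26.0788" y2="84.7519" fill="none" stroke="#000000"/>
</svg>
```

; LightBurn 1.4.05
; GRBL device profile, absolute coords
G21
G90
G0 X34.5232 Y104.6143
M3 S451
G1 X39.0455 Y102.3615 F1840
G1 X40.6503 Y97.5708
G1 X38.3975 Y93.0485
G1 X33.6068 Y91.4437
G1 X29.0845 Y93.6965
G1 X27.4797 Y98.4872
G1 X29.7325 Y103.0095
G1 X34.5232 Y104.6143
M5
G0 X89.6465 Y44.4441
M3 S451
G1 X26.0788 Y50.3699 F1840
M5
G0 X0.0000 Y0.0000

1 u = 1 mm; y_m = 135.1218 − y.

[1] `<path>` regular polygon, #000000→score S451 F1840: (34.5232,104.6143) → (39.0455,102.3615) → (40.6503,97.5708) → (38.3975,93.0485) → (33.6068,91.4437) → (29.0845,93.6965) → (27.4797,98.4872) → (29.7325,103.0095) → (34.5232,104.6143) (closed)

[2] `<line>` line segment, #000000→score S451 F1840: (89.6465,44.4441) → (26.0788,50.3699)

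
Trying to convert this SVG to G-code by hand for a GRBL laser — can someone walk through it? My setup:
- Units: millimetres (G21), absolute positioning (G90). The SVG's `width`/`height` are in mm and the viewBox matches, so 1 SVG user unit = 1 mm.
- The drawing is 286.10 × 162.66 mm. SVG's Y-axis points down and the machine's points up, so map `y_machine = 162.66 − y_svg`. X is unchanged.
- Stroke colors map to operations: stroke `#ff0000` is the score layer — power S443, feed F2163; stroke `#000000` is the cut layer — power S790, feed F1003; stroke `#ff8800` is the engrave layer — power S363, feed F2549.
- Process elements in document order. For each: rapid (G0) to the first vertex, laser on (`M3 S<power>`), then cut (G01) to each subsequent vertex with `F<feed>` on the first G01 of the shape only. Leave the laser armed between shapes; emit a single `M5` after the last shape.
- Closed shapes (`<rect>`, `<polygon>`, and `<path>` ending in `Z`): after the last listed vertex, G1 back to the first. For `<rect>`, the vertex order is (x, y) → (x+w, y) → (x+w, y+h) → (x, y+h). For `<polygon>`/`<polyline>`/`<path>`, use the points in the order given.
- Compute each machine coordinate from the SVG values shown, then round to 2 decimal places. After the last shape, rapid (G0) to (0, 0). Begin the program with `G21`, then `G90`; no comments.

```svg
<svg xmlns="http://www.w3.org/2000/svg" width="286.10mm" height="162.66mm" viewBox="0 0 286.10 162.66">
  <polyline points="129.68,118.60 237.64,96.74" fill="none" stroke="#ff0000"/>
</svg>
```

Since the viewBox matches the mm dimensions, user units are millimetres directly. The only transform is the Y-flip y_m = 162.66 − y_svg.

Shape 1 is a line segment drawn with `<polyline>`. Its stroke #ff0000 means score at S443, F2163. After flipping Y the toolpath is (129.68,44.06) → (237.64,65.92).

G21
G90
G0 X129.68 Y44.06
M3 S443
G01 X237.64 Y65.92 F2163
M5
G0 X0.00 Y0.00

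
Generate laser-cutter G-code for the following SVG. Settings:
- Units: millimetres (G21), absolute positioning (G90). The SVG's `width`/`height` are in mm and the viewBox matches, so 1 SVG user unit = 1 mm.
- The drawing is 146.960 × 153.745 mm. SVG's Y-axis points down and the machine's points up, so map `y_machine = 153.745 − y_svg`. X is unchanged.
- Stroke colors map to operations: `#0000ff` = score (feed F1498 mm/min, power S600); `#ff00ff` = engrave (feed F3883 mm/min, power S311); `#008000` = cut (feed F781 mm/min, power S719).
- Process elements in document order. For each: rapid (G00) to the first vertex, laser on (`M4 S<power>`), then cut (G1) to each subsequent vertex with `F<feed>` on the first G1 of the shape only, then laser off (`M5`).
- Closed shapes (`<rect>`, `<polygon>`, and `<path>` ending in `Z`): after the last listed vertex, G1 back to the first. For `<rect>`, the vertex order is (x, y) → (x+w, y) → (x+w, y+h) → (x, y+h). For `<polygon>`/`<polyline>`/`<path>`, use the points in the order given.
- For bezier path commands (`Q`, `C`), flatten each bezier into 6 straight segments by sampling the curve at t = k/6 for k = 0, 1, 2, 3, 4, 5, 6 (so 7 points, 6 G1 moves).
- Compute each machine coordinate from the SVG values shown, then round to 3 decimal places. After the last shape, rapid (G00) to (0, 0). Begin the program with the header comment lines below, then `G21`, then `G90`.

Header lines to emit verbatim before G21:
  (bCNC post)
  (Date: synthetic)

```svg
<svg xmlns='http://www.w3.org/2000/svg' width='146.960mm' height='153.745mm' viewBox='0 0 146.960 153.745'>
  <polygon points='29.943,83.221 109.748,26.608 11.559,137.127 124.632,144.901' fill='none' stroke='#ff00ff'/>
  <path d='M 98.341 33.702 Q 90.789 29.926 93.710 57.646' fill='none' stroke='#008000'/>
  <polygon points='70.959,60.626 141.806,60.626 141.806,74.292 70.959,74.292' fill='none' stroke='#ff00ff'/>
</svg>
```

viewBox `0 0 146.960 153.745` with mm width/height → 1 unit = 1 mm. Flip: y_m = 153.745 − y_svg.

**Shape 1** — `<polygon>` closed polygon, stroke `#ff00ff` → engrave (S311, F3883). Machine vertices: (29.943,70.524) → (109.748,127.137) → (11.559,16.618) → (124.632,8.844) → (29.943,70.524). Closed: final G1 returns to the first vertex.

**Shape 2** — `<path>` quadratic bezier, stroke `#008000` → cut (S719, F781). Control points (SVG): P0=(98.341,33.702), P1=(90.789,29.926), P2=(93.710,57.646); sampled at t=k/6. Machine vertices: (98.341,120.043) → (96.115,120.427) → (94.470,119.061) → (93.407,115.945) → (92.926,111.079) → (93.027,104.464) → (93.710,96.099). Open path.

**Shape 3** — `<polygon>` rectangle, stroke `#ff00ff` → engrave (S311, F3883). Machine vertices: (70.959,93.119) → (141.806,93.119) → (141.806,79.453) → (70.959,79.453) → (70.959,93.119). Closed: final G1 returns to the first vertex.

(bCNC post)
(Date: synthetic)
G21
G90
G00 X29.943 Y70.524
M4 S311
G1 X109.748 Y127.137 F3883
G1 X11.559 Y16.618
G1 X124.632 Y8.844
G1 X29.943 Y70.524
M5
G00 X98.341 Y120.043
M4 S719
G1 X96.115 Y120.427 F781
G1 X94.470 Y119.061
G1 X93.407 Y115.945
G1 X92.926 Y111.079
G1 X93.027 Y104.464
G1 X93.710 Y96.099
M5
G00 X70.959 Y93.119
M4 S311
G1 X141.806 Y93.119 F3883
G1 X141.806 Y79.453
G1 X70.959 Y79.453
G1 X70.959 Y93.119
M5
G00 X0.000 Y0.000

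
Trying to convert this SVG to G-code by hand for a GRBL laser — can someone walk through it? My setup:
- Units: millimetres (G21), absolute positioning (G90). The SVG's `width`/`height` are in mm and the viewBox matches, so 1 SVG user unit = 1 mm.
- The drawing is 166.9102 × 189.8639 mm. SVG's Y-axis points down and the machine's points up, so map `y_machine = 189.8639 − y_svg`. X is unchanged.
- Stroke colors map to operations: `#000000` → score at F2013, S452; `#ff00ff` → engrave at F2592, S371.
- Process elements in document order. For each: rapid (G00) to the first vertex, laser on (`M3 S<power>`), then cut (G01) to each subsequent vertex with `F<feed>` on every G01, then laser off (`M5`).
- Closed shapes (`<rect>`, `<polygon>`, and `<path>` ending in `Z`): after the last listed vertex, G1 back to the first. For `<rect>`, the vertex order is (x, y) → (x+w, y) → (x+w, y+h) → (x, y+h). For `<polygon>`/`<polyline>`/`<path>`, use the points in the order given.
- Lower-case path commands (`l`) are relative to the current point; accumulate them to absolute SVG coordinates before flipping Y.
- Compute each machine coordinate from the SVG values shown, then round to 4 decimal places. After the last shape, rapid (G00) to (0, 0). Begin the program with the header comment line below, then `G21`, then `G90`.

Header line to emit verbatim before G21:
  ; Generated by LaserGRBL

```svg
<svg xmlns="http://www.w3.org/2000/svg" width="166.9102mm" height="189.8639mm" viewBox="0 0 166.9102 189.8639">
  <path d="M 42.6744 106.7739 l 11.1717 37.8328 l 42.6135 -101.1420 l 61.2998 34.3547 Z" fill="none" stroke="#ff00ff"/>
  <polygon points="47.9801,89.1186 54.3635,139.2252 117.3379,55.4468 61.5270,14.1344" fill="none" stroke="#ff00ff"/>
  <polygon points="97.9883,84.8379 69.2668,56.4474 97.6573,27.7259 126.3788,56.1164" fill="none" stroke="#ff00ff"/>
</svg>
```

; Generated by LaserGRBL
G21
G90
G00 X42.6744 Y83.0900
M3 S371
G01 X53.8461 Y45.2572 F2592
G01 X96.4596 Y146.3992 F2592
G01 X157.7594 Y112.0445 F2592
G01 X42.6744 Y83.0900 F2592
M5
G00 X47.9801 Y100.7453
M3 S371
G01 X54.3635 Y50.6387 F2592
G01 X117.3379 Y134.4171 F2592
G01 X61.5270 Y175.7295 F2592
G01 X47.9801 Y100.7453 F2592
M5
G00 X97.9883 Y105.0260
M3 S371
G01 X69.2668 Y133.4165 F2592
G01 X97.6573 Y162.1380 F2592
G01 X126.3788 Y133.7475 F2592
G01 X97.9883 Y105.0260 F2592
M5
G00 X0.0000 Y0.0000

Since the viewBox matches the mm dimensions, user units are millimetres directly. The only transform is the Y-flip y_m = 189.8639 − y_svg.

Shape 1 is a closed polygon drawn with `<path>`. Its stroke #ff00ff means engrave at S371, F2592. After flipping Y the toolpath is (42.6744,83.0900) → (53.8461,45.2572) → (96.4596,146.3992) → (157.7594,112.0445) → (42.6744,83.0900), returning to the start.

Shape 2 is a closed polygon drawn with `<polygon>`. Its stroke #ff00ff means engrave at S371, F2592. After flipping Y the toolpath is (47.9801,100.7453) → (54.3635,50.6387) → (117.3379,134.4171) → (61.5270,175.7295) → (47.9801,100.7453), returning to the start.

Shape 3 is a regular polygon drawn with `<polygon>`. Its stroke #ff00ff means engrave at S371, F2592. After flipping Y the toolpath is (97.9883,105.0260) → (69.2668,133.4165) → (97.6573,162.1380) → (126.3788,133.7475) → (97.9883,105.0260), returning to the start.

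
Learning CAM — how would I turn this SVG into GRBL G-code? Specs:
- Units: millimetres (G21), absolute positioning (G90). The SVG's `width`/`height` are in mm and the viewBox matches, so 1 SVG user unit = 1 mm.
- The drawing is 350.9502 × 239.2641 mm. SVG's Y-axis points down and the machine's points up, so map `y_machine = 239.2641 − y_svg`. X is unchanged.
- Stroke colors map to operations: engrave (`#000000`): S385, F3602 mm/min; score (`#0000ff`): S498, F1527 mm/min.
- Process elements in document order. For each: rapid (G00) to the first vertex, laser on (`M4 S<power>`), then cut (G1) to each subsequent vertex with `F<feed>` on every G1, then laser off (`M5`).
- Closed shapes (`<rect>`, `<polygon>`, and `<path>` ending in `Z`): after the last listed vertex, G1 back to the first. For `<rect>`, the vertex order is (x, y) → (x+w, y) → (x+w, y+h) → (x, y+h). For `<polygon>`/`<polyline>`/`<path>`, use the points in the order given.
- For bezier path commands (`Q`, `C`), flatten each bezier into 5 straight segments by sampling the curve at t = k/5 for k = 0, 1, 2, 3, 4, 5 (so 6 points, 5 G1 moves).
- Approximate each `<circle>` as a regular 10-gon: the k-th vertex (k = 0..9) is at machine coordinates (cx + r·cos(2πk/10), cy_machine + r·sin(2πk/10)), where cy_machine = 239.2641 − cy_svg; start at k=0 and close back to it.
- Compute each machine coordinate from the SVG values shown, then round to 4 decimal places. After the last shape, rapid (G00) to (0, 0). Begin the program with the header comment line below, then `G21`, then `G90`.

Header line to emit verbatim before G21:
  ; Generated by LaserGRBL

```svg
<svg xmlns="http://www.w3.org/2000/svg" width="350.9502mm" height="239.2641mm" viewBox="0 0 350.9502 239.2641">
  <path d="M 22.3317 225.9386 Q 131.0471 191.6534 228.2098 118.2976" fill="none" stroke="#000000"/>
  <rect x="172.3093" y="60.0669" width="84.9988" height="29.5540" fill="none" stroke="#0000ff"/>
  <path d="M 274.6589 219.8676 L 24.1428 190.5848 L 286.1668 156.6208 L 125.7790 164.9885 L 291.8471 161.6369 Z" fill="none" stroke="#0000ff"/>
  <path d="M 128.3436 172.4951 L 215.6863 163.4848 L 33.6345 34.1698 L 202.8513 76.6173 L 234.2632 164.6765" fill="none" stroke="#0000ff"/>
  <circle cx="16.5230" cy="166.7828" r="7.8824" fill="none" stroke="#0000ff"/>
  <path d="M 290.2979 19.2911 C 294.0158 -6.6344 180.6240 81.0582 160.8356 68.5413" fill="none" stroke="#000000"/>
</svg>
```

1 u = 1 mm; y_m = 239.2641 − y.

[1] `<path>` quadratic bezier, #000000→engrave S385 F3602: (22.3317,13.3255) → (65.3558,28.6024) → (107.4556,47.0050) → (148.6312,68.5332) → (188.8826,93.1870) → (228.2098,120.9665)

[2] `<rect>` rectangle, #0000ff→score S498 F1527: (172.3093,179.1972) → (257.3081,179.1972) → (257.3081,149.6432) → (172.3093,149.6432) → (172.3093,179.1972) (closed)

[3] `<path>` closed polygon, #0000ff→score S498 F1527: (274.6589,19.3965) → (24.1428,48.6793) → (286.1668,82.6433) → (125.7790,74.2756) → (291.8471,77.6272) → (274.6589,19.3965) (closed)

[4] `<path>` open polyline, #0000ff→score S498 F1527: (128.3436,66.7690) → (215.6863,75.7793) → (33.6345,205.0943) → (202.8513,162.6468) → (234.2632,74.5876)

[5] `<circle>` circle, #0000ff→score S498 F1527: (24.4054,72.4813) → (22.9000,77.1145) → (18.9588,79.9779) → (14.0872,79.9779) → (10.1460,77.1145) → (8.6406,72.4813) → (10.1460,67.8481) → (14.0872,64.9847) → (18.9588,64.9847) → (22.9000,67.8481) → (24.4054,72.4813) (closed)

[6] `<path>` cubic bezier, #000000→engrave S385 F3602: (290.2979,219.9730) → (280.1612,223.6047) → (252.0324,210.2319) → (216.0257,190.1181) → (182.2553,173.5272) → (160.8356,170.7228)

; Generated by LaserGRBL
G21
G90
G00 X22.3317 Y13.3255
M4 S385
G1 X65.3558 Y28.6024 F3602
G1 X107.4556 Y47.0050 F3602
G1 X148.6312 Y68.5332 F3602
G1 X188.8826 Y93.1870 F3602
G1 X228.2098 Y120.9665 F3602
M5
G00 X172.3093 Y179.1972
M4 S498
G1 X257.3081 Y179.1972 F1527
G1 X257.3081 Y149.6432 F1527
G1 X172.3093 Y149.6432 F1527
G1 X172.3093 Y179.1972 F1527
M5
G00 X274.6589 Y19.3965
M4 S498
G1 X24.1428 Y48.6793 F1527
G1 X286.1668 Y82.6433 F1527
G1 X125.7790 Y74.2756 F1527
G1 X291.8471 Y77.6272 F1527
G1 X274.6589 Y19.3965 F1527
M5
G00 X128.3436 Y66.7690
M4 S498
G1 X215.6863 Y75.7793 F1527
G1 X33.6345 Y205.0943 F1527
G1 X202.8513 Y162.6468 F1527
G1 X234.2632 Y74.5876 F1527
M5
G00 X24.4054 Y72.4813
M4 S498
G1 X22.9000 Y77.1145 F1527
G1 X18.9588 Y79.9779 F1527
G1 X14.0872 Y79.9779 F1527
G1 X10.1460 Y77.1145 F1527
G1 X8.6406 Y72.4813 F1527
G1 X10.1460 Y67.8481 F1527
G1 X14.0872 Y64.9847 F1527
G1 X18.9588 Y64.9847 F1527
G1 X22.9000 Y67.8481 F1527
G1 X24.4054 Y72.4813 F1527
M5
G00 X290.2979 Y219.9730
M4 S385
G1 X280.1612 Y223.6047 F3602
G1 X252.0324 Y210.2319 F3602
G1 X216.0257 Y190.1181 F3602
G1 X182.2553 Y173.5272 F3602
G1 X160.8356 Y170.7228 F3602
M5
G00 X0.0000 Y0.0000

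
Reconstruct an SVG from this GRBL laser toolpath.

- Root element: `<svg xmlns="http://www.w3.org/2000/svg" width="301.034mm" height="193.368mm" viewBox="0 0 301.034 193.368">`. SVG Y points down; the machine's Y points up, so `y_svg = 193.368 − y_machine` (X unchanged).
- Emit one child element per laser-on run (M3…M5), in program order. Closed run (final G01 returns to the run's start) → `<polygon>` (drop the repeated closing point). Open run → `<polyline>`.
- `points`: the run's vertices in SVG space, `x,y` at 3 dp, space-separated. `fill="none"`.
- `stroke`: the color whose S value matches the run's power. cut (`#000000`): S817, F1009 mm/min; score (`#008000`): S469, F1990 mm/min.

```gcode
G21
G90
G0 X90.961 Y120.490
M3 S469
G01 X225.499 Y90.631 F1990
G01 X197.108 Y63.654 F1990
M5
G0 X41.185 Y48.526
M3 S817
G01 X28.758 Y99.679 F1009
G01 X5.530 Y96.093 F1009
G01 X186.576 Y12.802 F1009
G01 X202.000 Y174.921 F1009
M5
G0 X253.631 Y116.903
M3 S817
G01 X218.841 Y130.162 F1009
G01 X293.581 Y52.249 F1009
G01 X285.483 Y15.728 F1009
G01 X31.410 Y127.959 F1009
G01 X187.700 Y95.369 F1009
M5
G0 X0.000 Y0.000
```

<svg xmlns="http://www.w3.org/2000/svg" width="301.034mm" height="193.368mm" viewBox="0 0 301.034 193.368">
  <polyline points="90.961,72.878 225.499,102.737 197.108,129.714" fill="none" stroke="#008000"/>
  <polyline points="41.185,144.842 28.758,93.689 5.530,97.275 186.576,180.566 202.000,18.447" fill="none" stroke="#000000"/>
  <polyline points="253.631,76.465 218.841,63.206 293.581,141.119 285.483,177.640 31.410,65.409 187.700,97.999" fill="none" stroke="#000000"/>
</svg>

y_svg = 193.368 − y_m.

[1] S469→`#008000` (score); open run; points: 90.961,72.878 225.499,102.737 197.108,129.714

[2] S817→`#000000` (cut); open run; points: 41.185,144.842 28.758,93.689 5.530,97.275 186.576,180.566 202.000,18.447

[3] S817→`#000000` (cut); open run; points: 253.631,76.465 218.841,63.206 293.581,141.119 285.483,177.640 31.410,65.409 187.700,97.999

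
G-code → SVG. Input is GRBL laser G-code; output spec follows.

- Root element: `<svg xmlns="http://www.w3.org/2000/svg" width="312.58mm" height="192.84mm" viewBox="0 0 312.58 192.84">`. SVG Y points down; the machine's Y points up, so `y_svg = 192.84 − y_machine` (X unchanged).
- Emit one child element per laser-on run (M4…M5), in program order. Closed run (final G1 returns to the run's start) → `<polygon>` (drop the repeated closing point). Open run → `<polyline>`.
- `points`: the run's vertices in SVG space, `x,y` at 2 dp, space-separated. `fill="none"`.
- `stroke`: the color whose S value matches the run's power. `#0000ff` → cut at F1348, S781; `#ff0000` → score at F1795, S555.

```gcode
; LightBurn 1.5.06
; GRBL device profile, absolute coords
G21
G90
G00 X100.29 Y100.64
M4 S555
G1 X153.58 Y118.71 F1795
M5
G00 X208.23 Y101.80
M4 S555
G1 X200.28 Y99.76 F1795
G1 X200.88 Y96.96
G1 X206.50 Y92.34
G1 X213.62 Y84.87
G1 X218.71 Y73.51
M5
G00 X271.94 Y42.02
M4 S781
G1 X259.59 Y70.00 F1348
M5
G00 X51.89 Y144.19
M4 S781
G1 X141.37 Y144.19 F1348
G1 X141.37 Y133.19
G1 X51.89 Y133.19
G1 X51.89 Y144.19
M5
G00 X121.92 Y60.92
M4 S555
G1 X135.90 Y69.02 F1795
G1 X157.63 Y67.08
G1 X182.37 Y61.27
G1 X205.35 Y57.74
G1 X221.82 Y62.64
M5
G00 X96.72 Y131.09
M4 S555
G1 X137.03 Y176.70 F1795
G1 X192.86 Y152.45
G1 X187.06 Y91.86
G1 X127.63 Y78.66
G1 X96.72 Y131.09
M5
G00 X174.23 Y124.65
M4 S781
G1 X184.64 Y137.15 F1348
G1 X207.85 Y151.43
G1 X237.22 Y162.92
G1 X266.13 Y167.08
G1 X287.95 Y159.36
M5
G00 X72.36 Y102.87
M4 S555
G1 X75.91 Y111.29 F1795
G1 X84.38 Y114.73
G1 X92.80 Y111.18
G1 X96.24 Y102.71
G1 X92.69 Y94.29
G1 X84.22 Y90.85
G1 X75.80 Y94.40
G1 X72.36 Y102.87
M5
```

y_svg = 192.84 − y_m.

[1] S555→`#ff0000` (score); open run; points: 100.29,92.20 153.58,74.13

[2] S555→`#ff0000` (score); open run; points: 208.23,91.04 200.28,93.08 200.88,95.88 206.50,100.50 213.62,107.97 218.71,119.33

[3] S781→`#0000ff` (cut); open run; points: 271.94,150.82 259.59,122.84

[4] S781→`#0000ff` (cut); closed run; points: 51.89,48.65 141.37,48.65 141.37,59.65 51.89,59.65

[5] S555→`#ff0000` (score); open run; points: 121.92,131.92 135.90,123.82 157.63,125.76 182.37,131.57 205.35,135.10 221.82,130.20

[6] S555→`#ff0000` (score); closed run; points: 96.72,61.75 137.03,16.14 192.86,40.39 187.06,100.98 127.63,114.18

[7] S781→`#0000ff` (cut); open run; points: 174.23,68.19 184.64,55.69 207.85,41.41 237.22,29.92 266.13,25.76 287.95,33.48

[8] S555→`#ff0000` (score); closed run; points: 72.36,89.97 75.91,81.55 84.38,78.11 92.80,81.66 96.24,90.13 92.69,98.55 84.22,101.99 75.80,98.44

<svg xmlns="http://www.w3.org/2000/svg" width="312.58mm" height="192.84mm" viewBox="0 0 312.58 192.84">
  <polyline points="100.29,92.20 153.58,74.13" fill="none" stroke="#ff0000"/>
  <polyline points="208.23,91.04 200.28,93.08 200.88,95.88 206.50,100.50 213.62,107.97 218.71,119.33" fill="none" stroke="#ff0000"/>
  <polyline points="271.94,150.82 259.59,122.84" fill="none" stroke="#0000ff"/>
  <polygon points="51.89,48.65 141.37,48.65 141.37,59.65 51.89,59.65" fill="none" stroke="#0000ff"/>
  <polyline points="121.92,131.92 135.90,123.82 157.63,125.76 182.37,131.57 205.35,135.10 221.82,130.20" fill="none" stroke="#ff0000"/>
  <polygon points="96.72,61.75 137.03,16.14 192.86,40.39 187.06,100.98 127.63,114.18" fill="none" stroke="#ff0000"/>
  <polyline points="174.23,68.19 184.64,55.69 207.85,41.41 237.22,29.92 266.13,25.76 287.95,33.48" fill="none" stroke="#0000ff"/>
  <polygon points="72.36,89.97 75.91,81.55 84.38,78.11 92.80,81.66 96.24,90.13 92.69,98.55 84.22,101.99 75.80,98.44" fill="none" stroke="#ff0000"/>
</svg>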